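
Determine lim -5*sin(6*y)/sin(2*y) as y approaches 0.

-15

Substitution gives 0/0.
Divide numerator and denominator by y: sin(6y)/y → 6 and sin(2y)/y → 2, so the limit is -5·6/2 = -15.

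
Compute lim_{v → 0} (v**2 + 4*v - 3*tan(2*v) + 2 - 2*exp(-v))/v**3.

Substitution gives 0/0 (the numerator vanishes to order 3).
Expand each term to order v^3: the coefficient of v^3 in -3·tan(2v) is -8 and in -2·e^(-v) is 1/3.
Lower-order terms cancel with the polynomial part, so the numerator is (-23/3)·v^3 + o(v^3), and the limit is (-23/3)/(1) = -23/3.

-23/3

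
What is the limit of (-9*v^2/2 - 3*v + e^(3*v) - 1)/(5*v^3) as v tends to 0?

9/10

Direct substitution gives 0/0.
Apply L'Hôpital: lim (-9*v + 3*e^(3*v) - 3)/(15*v^2), still 0/0.
Apply L'Hôpital: lim (9*e^(3*v) - 9)/(30*v), still 0/0.
After 3 applications of L'Hôpital's rule the quotient is (27*e^(3*v))/(30); substituting v = 0 gives 9/10.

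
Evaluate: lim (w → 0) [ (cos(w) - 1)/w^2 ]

-1/2

Direct substitution gives 0/0.
Apply L'Hôpital: lim (-sin(w))/(2*w), still 0/0.
After 2 applications of L'Hôpital's rule the quotient is (-cos(w))/(2); substituting w = 0 gives -1/2.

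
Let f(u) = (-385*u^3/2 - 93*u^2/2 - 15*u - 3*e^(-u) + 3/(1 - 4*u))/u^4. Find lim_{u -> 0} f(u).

Substitution gives 0/0; apply L'Hôpital's rule 4 times.
After differentiating numerator and denominator 4 times the quotient is (-3*e^(-u) - 18432/(4*u - 1)^5)/(24); at u = 0 this is 6143/8.

6143/8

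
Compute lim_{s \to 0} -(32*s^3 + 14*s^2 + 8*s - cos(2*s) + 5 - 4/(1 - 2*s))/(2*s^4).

Substitution gives 0/0 (the numerator vanishes to order 4).
Expand each term to order s^4: the coefficient of s^4 in −cos(2s) is -2/3 and in -4·1/(1 - 2s) is -64.
Lower-order terms cancel with the polynomial part, so the numerator is (-194/3)·s^4 + o(s^4), and the limit is (-194/3)/(-2) = 97/3.

97/3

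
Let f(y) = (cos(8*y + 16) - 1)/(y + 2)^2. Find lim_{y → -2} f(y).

Direct substitution gives 0/0.
Apply L'Hôpital: lim (-8*sin(8*y + 16))/(2*y + 4), still 0/0.
After 2 applications of L'Hôpital's rule the quotient is (-64*cos(8*y + 16))/(2); substituting y = -2 gives -32.

-32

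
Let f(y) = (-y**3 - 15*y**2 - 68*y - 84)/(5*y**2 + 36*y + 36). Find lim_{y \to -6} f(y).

-1/6

Direct substitution gives 0/0, so factor. Both numerator and denominator have (y + 6) as a factor.
After cancelling, the expression reduces to (-y^2 - 9*y - 14)/(5*y + 6).
Substituting y = -6 gives -1/6.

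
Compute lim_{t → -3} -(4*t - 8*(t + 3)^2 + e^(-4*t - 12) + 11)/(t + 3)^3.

32/3

Direct substitution gives 0/0.
Apply L'Hôpital: lim (-16*t - 4*e^(-4*t - 12) - 44)/(-3*(t + 3)^2), still 0/0.
Apply L'Hôpital: lim (16*e^(-4*t - 12) - 16)/(-6*t - 18), still 0/0.
After 3 applications of L'Hôpital's rule the quotient is (-64*e^(-4*t - 12))/(-6); substituting t = -3 gives 32/3.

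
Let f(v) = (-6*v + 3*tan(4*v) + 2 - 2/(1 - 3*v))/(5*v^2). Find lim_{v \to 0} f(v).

Substitution gives 0/0; apply L'Hôpital's rule 2 times.
After differentiating numerator and denominator 2 times the quotient is (96*tan(4*v)/cos(4*v)^2 + 36/(3*v - 1)^3)/(10); at v = 0 this is -18/5.

-18/5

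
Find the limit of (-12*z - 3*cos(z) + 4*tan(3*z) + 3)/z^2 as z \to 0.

3/2

Substitution gives 0/0 (the numerator vanishes to order 2).
Expand each term to order z^2: the coefficient of z^2 in 4·tan(3z) is 0 and in -3·cos(z) is 3/2.
Lower-order terms cancel with the polynomial part, so the numerator is (3/2)·z^2 + o(z^2), and the limit is (3/2)/(1) = 3/2.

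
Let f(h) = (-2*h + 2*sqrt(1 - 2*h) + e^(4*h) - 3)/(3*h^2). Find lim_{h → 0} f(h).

Substitution gives 0/0 (the numerator vanishes to order 2).
Expand each term to order h^2: the coefficient of h^2 in e^(4h) is 8 and in 2·√(1 - 2h) is -1.
Lower-order terms cancel with the polynomial part, so the numerator is (7)·h^2 + o(h^2), and the limit is (7)/(3) = 7/3.

7/3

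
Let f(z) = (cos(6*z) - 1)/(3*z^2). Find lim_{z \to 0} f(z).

-6

Direct substitution gives 0/0.
Apply L'Hôpital: lim (-6*sin(6*z))/(6*z), still 0/0.
After 2 applications of L'Hôpital's rule the quotient is (-36*cos(6*z))/(6); substituting z = 0 gives -6.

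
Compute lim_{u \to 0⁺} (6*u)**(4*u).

1

Base → 0⁺ and exponent → 0⁺: a 0^0 form.
Take logs: 4u·ln(6u). This is 0·(−∞); rewriting as ln(6u)/(1/(4u)) and applying L'Hôpital gives 0.
Hence the limit is e^0 = 1.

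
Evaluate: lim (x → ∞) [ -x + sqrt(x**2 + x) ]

1/2

An ∞ − ∞ form. Rationalising with the conjugate, the difference becomes (x) / (√(x^2 + x) + x).
For large x the denominator behaves like 2·x, so the quotient tends to 1/2 = 1/2.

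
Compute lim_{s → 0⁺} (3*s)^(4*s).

Base → 0⁺ and exponent → 0⁺: a 0^0 form.
Take logs: 4s·ln(3s). This is 0·(−∞); rewriting as ln(3s)/(1/(4s)) and applying L'Hôpital gives 0.
Hence the limit is e^0 = 1.

1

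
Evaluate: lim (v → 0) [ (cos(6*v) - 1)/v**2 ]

-18

Direct substitution gives 0/0.
Apply L'Hôpital: lim (-6*sin(6*v))/(2*v), still 0/0.
After 2 applications of L'Hôpital's rule the quotient is (-36*cos(6*v))/(2); substituting v = 0 gives -18.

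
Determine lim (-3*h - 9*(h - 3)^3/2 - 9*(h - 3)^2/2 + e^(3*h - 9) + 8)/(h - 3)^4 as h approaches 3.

27/8

Direct substitution gives 0/0.
Apply L'Hôpital: lim (-9*h - 27*(h - 3)^2/2 + 3*e^(3*h - 9) + 24)/(4*(h - 3)^3), still 0/0.
Apply L'Hôpital: lim (-27*h + 9*e^(3*h - 9) + 72)/(12*(h - 3)^2), still 0/0.
Apply L'Hôpital: lim (27*e^(3*h - 9) - 27)/(24*h - 72), still 0/0.
After 4 applications of L'Hôpital's rule the quotient is (81*e^(3*h - 9))/(24); substituting h = 3 gives 27/8.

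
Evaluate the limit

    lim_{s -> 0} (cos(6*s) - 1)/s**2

-18

Direct substitution gives 0/0.
Apply L'Hôpital: lim (-6*sin(6*s))/(2*s), still 0/0.
After 2 applications of L'Hôpital's rule the quotient is (-36*cos(6*s))/(2); substituting s = 0 gives -18.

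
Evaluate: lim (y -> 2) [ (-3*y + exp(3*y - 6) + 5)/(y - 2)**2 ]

Direct substitution gives 0/0.
Apply L'Hôpital: lim (3*e^(3*y - 6) - 3)/(2*y - 4), still 0/0.
After 2 applications of L'Hôpital's rule the quotient is (9*e^(3*y - 6))/(2); substituting y = 2 gives 9/2.

9/2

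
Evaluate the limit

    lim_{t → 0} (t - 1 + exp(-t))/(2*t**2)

1/4

Direct substitution gives 0/0.
Apply L'Hôpital: lim (1 - e^(-t))/(4*t), still 0/0.
After 2 applications of L'Hôpital's rule the quotient is (e^(-t))/(4); substituting t = 0 gives 1/4.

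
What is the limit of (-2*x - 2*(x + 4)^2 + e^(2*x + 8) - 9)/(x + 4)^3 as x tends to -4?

Direct substitution gives 0/0.
Apply L'Hôpital: lim (-4*x + 2*e^(2*x + 8) - 18)/(3*(x + 4)^2), still 0/0.
Apply L'Hôpital: lim (4*e^(2*x + 8) - 4)/(6*x + 24), still 0/0.
After 3 applications of L'Hôpital's rule the quotient is (8*e^(2*x + 8))/(6); substituting x = -4 gives 4/3.

4/3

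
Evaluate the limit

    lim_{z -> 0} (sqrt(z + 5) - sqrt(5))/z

Substitution gives 0/0. Multiply numerator and denominator by the conjugate √(5 + z) + √5.
The numerator becomes (5 + z) − 5 = z, so the expression simplifies to 1/(√(5 + z) + √5).
Letting z → 0 gives 1/(2√5) = √(5)/10.

√(5)/10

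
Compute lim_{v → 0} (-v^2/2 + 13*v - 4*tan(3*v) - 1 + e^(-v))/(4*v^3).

-217/24

Substitution gives 0/0; apply L'Hôpital's rule 3 times.
After differentiating numerator and denominator 3 times the quotient is (-648*tan(3*v)^4 - 864*tan(3*v)^2 - 216 - e^(-v))/(24); at v = 0 this is -217/24.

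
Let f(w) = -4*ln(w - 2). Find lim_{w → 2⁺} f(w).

As w → 2⁺, w - 2 → 0⁺ and ln(w - 2) → −∞.
Multiplying by -4 gives ∞.

∞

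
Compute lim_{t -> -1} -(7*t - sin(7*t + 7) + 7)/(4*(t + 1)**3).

Direct substitution gives 0/0.
Apply L'Hôpital: lim (7 - 7*cos(7*t + 7))/(-12*(t + 1)^2), still 0/0.
Apply L'Hôpital: lim (49*sin(7*t + 7))/(-24*t - 24), still 0/0.
After 3 applications of L'Hôpital's rule the quotient is (343*cos(7*t + 7))/(-24); substituting t = -1 gives -343/24.

-343/24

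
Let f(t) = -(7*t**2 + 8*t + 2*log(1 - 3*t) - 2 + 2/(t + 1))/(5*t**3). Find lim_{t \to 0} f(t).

4

Substitution gives 0/0; apply L'Hôpital's rule 3 times.
After differentiating numerator and denominator 3 times the quotient is (108/(3*t - 1)^3 - 12/(t + 1)^4)/(-30); at t = 0 this is 4.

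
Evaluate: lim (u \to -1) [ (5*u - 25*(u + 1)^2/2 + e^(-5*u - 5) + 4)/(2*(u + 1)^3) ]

-125/12

Direct substitution gives 0/0.
Apply L'Hôpital: lim (-25*u - 5*e^(-5*u - 5) - 20)/(6*(u + 1)^2), still 0/0.
Apply L'Hôpital: lim (25*e^(-5*u - 5) - 25)/(12*u + 12), still 0/0.
After 3 applications of L'Hôpital's rule the quotient is (-125*e^(-5*u - 5))/(12); substituting u = -1 gives -125/12.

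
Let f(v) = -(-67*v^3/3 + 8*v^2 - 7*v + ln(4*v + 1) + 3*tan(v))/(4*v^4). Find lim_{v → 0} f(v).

16

Substitution gives 0/0; apply L'Hôpital's rule 4 times.
After differentiating numerator and denominator 4 times the quotient is (72*tan(v)^3/cos(v)^2 + 48*tan(v)/cos(v)^2 - 1536/(4*v + 1)^4)/(-96); at v = 0 this is 16.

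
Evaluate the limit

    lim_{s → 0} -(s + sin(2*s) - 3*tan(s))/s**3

7/3

Substitution gives 0/0; apply L'Hôpital's rule 3 times.
After differentiating numerator and denominator 3 times the quotient is (-8*cos(2*s) - 18*tan(s)^4 - 24*tan(s)^2 - 6)/(-6); at s = 0 this is 7/3.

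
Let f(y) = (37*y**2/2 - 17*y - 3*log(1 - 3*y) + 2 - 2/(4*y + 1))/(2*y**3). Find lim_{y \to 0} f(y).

Substitution gives 0/0 (the numerator vanishes to order 3).
Expand each term to order y^3: the coefficient of y^3 in -3·ln(1 - 3y) is 27 and in -2·1/(1 + 4y) is 128.
Lower-order terms cancel with the polynomial part, so the numerator is (155)·y^3 + o(y^3), and the limit is (155)/(2) = 155/2.

155/2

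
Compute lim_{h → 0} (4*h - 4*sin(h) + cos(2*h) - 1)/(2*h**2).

Substitution gives 0/0 (the numerator vanishes to order 2).
Expand each term to order h^2: the coefficient of h^2 in cos(2h) is -2 and in -4·sin(h) is 0.
Lower-order terms cancel with the polynomial part, so the numerator is (-2)·h^2 + o(h^2), and the limit is (-2)/(2) = -1.

-1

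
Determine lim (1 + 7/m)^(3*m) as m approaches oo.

Write it as [(1 + 7/m)^m]^(3) · (1 + 7/m)^(0). The bracketed term tends to e^(7) and the second factor to 1, so the limit is e^(21).

e^(21)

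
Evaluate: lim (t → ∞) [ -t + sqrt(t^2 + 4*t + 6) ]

This has the form ∞ − ∞. Multiply and divide by the conjugate √(t^2 + 4*t + 6) + t.
That gives (4t + 6) / (√(t^2 + 4*t + 6) + t).
Divide numerator and denominator by t: the limit is 4/(2·1) = 2.

2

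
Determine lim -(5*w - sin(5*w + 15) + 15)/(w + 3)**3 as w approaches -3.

Direct substitution gives 0/0.
Apply L'Hôpital: lim (5 - 5*cos(5*w + 15))/(-3*(w + 3)^2), still 0/0.
Apply L'Hôpital: lim (25*sin(5*w + 15))/(-6*w - 18), still 0/0.
After 3 applications of L'Hôpital's rule the quotient is (125*cos(5*w + 15))/(-6); substituting w = -3 gives -125/6.

-125/6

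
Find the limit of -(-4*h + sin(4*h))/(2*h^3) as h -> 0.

16/3

Direct substitution gives 0/0.
Apply L'Hôpital: lim (4*cos(4*h) - 4)/(-6*h^2), still 0/0.
Apply L'Hôpital: lim (-16*sin(4*h))/(-12*h), still 0/0.
After 3 applications of L'Hôpital's rule the quotient is (-64*cos(4*h))/(-12); substituting h = 0 gives 16/3.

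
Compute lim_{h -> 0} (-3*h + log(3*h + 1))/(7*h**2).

Direct substitution gives 0/0.
Apply L'Hôpital: lim (-3 + 3/(3*h + 1))/(14*h), still 0/0.
After 2 applications of L'Hôpital's rule the quotient is (-9/(3*h + 1)^2)/(14); substituting h = 0 gives -9/14.

-9/14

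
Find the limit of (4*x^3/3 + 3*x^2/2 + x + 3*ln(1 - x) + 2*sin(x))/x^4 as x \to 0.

-3/4

Substitution gives 0/0 (the numerator vanishes to order 4).
Expand each term to order x^4: the coefficient of x^4 in 2·sin(x) is 0 and in 3·ln(1 - x) is -3/4.
Lower-order terms cancel with the polynomial part, so the numerator is (-3/4)·x^4 + o(x^4), and the limit is (-3/4)/(1) = -3/4.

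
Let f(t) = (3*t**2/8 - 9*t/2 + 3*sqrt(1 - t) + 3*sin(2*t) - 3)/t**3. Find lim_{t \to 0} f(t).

Substitution gives 0/0; apply L'Hôpital's rule 3 times.
After differentiating numerator and denominator 3 times the quotient is (-24*cos(2*t) - 9/(8*(1 - t)^(5/2)))/(6); at t = 0 this is -67/16.

-67/16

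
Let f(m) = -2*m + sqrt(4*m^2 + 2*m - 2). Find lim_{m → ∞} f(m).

1/2

An ∞ − ∞ form. Rationalising with the conjugate, the difference becomes (2m - 2) / (√(4*m^2 + 2*m - 2) + 2m).
For large m the denominator behaves like 2·2m, so the quotient tends to 2/4 = 1/2.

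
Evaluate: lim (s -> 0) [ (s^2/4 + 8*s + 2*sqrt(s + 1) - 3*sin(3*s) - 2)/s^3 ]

Substitution gives 0/0 (the numerator vanishes to order 3).
Expand each term to order s^3: the coefficient of s^3 in -3·sin(3s) is 27/2 and in 2·√(1 + s) is 1/8.
Lower-order terms cancel with the polynomial part, so the numerator is (109/8)·s^3 + o(s^3), and the limit is (109/8)/(1) = 109/8.

109/8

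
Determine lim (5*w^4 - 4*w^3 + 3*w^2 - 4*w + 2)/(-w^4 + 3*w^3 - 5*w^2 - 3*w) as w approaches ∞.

Numerator and denominator both have degree 4.
Dividing every term by w^4, all lower-order terms vanish and the limit is the ratio of leading coefficients, 5/(-1) = -5.

-5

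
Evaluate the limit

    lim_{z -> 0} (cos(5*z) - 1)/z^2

-25/2

Direct substitution gives 0/0.
Apply L'Hôpital: lim (-5*sin(5*z))/(2*z), still 0/0.
After 2 applications of L'Hôpital's rule the quotient is (-25*cos(5*z))/(2); substituting z = 0 gives -25/2.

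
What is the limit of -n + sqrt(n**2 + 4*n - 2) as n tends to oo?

An ∞ − ∞ form. Rationalising with the conjugate, the difference becomes (4n - 2) / (√(n^2 + 4*n - 2) + n).
For large n the denominator behaves like 2·n, so the quotient tends to 4/2 = 2.

2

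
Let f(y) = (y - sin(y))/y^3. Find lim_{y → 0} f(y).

Direct substitution gives 0/0.
Apply L'Hôpital: lim (1 - cos(y))/(3*y^2), still 0/0.
Apply L'Hôpital: lim (sin(y))/(6*y), still 0/0.
After 3 applications of L'Hôpital's rule the quotient is (cos(y))/(6); substituting y = 0 gives 1/6.

1/6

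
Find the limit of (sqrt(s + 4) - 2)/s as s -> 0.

1/4

Substitution gives 0/0. Multiply numerator and denominator by the conjugate √(4 + s) + √4.
The numerator becomes (4 + s) − 4 = s, so the expression simplifies to 1/(√(4 + s) + √4).
Letting s → 0 gives 1/(2√4) = 1/4.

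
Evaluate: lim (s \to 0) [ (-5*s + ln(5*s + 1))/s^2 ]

Direct substitution gives 0/0.
Apply L'Hôpital: lim (-5 + 5/(5*s + 1))/(2*s), still 0/0.
After 2 applications of L'Hôpital's rule the quotient is (-25/(5*s + 1)^2)/(2); substituting s = 0 gives -25/2.

-25/2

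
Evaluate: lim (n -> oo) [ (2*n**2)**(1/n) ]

1

Base → ∞ and exponent → 0: an ∞^0 form.
Take logs: (1/n)·ln(2·n^2) = (ln 2 + 2·ln n)/n → 0.
So the limit is e^0 = 1.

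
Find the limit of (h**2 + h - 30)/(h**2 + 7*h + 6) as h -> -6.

11/5

Direct substitution gives 0/0, so factor. Both numerator and denominator have (h + 6) as a factor.
After cancelling, the expression reduces to (h - 5)/(h + 1).
Substituting h = -6 gives 11/5.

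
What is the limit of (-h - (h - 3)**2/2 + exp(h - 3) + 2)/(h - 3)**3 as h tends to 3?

1/6

Direct substitution gives 0/0.
Apply L'Hôpital: lim (-h + e^(h - 3) + 2)/(3*(h - 3)^2), still 0/0.
Apply L'Hôpital: lim (e^(h - 3) - 1)/(6*h - 18), still 0/0.
After 3 applications of L'Hôpital's rule the quotient is (e^(h - 3))/(6); substituting h = 3 gives 1/6.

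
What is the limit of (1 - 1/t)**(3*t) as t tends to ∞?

The base → 1 and the exponent → ∞: a 1^∞ form.
Take logarithms: (3t)·ln(1 - 1/t). Since ln(1+u) ~ u for small u, this behaves like (3t)·(-1/t) → -3.
So the limit is e^(-3).

e^(-3)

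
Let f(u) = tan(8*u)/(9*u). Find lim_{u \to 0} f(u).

Substitution gives 0/0.
Since tan(θ)/θ → 1 as θ → 0, tan(8u)/(8u) → 1 and the limit is 8/9.

8/9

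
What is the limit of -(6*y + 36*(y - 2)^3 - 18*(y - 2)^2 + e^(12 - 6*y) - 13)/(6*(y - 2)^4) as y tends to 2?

-9

Direct substitution gives 0/0.
Apply L'Hôpital: lim (-36*y + 108*(y - 2)^2 - 6*e^(12 - 6*y) + 78)/(-24*(y - 2)^3), still 0/0.
Apply L'Hôpital: lim (216*y + 36*e^(12 - 6*y) - 468)/(-72*(y - 2)^2), still 0/0.
Apply L'Hôpital: lim (216 - 216*e^(12 - 6*y))/(288 - 144*y), still 0/0.
After 4 applications of L'Hôpital's rule the quotient is (1296*e^(12 - 6*y))/(-144); substituting y = 2 gives -9.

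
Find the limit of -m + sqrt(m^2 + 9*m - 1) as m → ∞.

This has the form ∞ − ∞. Multiply and divide by the conjugate √(m^2 + 9*m - 1) + m.
That gives (9m - 1) / (√(m^2 + 9*m - 1) + m).
Divide numerator and denominator by m: the limit is 9/(2·1) = 9/2.

9/2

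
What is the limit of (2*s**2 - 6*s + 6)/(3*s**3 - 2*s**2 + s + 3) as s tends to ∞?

The denominator has degree 3 and the numerator degree 2. Dividing numerator and denominator by s^3 sends every term to 0 except the leading denominator term, so the limit is 0.

0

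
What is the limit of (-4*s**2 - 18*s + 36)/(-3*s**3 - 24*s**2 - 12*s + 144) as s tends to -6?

-5/8

At s = -6 both the top and bottom vanish — a removable singularity. Factoring out (s + 6) from each leaves (6 - 4*s)/(-3*s^2 - 6*s + 24), which at s = -6 equals -5/8.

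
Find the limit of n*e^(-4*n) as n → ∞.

Write as n^1/e^{4n}, an ∞/∞ form.
Exponential growth dominates any polynomial, so repeated L'Hôpital (or the standard result) gives 0.

0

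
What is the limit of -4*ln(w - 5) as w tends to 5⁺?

As w → 5⁺, w - 5 → 0⁺ and ln(w - 5) → −∞.
Multiplying by -4 gives ∞.

∞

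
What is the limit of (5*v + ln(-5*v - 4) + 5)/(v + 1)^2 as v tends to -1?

-25/2

Direct substitution gives 0/0.
Apply L'Hôpital: lim (5 - 5/(-5*v - 4))/(2*v + 2), still 0/0.
After 2 applications of L'Hôpital's rule the quotient is (-25/(-5*v - 4)^2)/(2); substituting v = -1 gives -25/2.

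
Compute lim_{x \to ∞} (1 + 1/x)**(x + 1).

e

Let L be the limit and take ln: ln L = lim (x + 1)·ln(1 + 1/x) = lim (x + 1)·(1/x + O(1/x²)) = 1.
Hence L = e^(1).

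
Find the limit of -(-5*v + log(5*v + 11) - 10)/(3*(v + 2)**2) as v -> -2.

25/6

Direct substitution gives 0/0.
Apply L'Hôpital: lim (-5 + 5/(5*v + 11))/(-6*v - 12), still 0/0.
After 2 applications of L'Hôpital's rule the quotient is (-25/(5*v + 11)^2)/(-6); substituting v = -2 gives 25/6.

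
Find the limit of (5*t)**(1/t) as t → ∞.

Base → ∞ and exponent → 0: an ∞^0 form.
Take logs: (1/t)·ln(5·t^1) = (ln 5 + 1·ln t)/t → 0.
So the limit is e^0 = 1.

1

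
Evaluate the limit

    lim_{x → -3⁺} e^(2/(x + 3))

∞

As x → -3⁺, 2/(x + 3) → +∞, so e^(2/(x + 3)) → ∞.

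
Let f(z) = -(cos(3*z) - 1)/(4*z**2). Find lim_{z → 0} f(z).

Direct substitution gives 0/0.
Apply L'Hôpital: lim (-3*sin(3*z))/(-8*z), still 0/0.
After 2 applications of L'Hôpital's rule the quotient is (-9*cos(3*z))/(-8); substituting z = 0 gives 9/8.

9/8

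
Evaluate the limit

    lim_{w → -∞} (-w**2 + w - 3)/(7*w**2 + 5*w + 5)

-1/7

Numerator and denominator both have degree 2.
Dividing every term by w^2, all lower-order terms vanish and the limit is the ratio of leading coefficients, -1/(7) = -1/7.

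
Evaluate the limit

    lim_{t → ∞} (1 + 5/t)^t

e^(5)

Write it as [(1 + 5/t)^t]^(1) · (1 + 5/t)^(0). The bracketed term tends to e^(5) and the second factor to 1, so the limit is e^(5).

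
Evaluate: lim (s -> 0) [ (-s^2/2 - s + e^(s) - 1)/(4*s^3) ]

Direct substitution gives 0/0.
Apply L'Hôpital: lim (-s + e^(s) - 1)/(12*s^2), still 0/0.
Apply L'Hôpital: lim (e^(s) - 1)/(24*s), still 0/0.
After 3 applications of L'Hôpital's rule the quotient is (e^(s))/(24); substituting s = 0 gives 1/24.

1/24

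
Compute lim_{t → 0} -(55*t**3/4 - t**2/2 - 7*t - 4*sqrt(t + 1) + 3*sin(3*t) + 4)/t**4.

Substitution gives 0/0 (the numerator vanishes to order 4).
Expand each term to order t^4: the coefficient of t^4 in 3·sin(3t) is 0 and in -4·√(1 + t) is 5/32.
Lower-order terms cancel with the polynomial part, so the numerator is (5/32)·t^4 + o(t^4), and the limit is (5/32)/(-1) = -5/32.

-5/32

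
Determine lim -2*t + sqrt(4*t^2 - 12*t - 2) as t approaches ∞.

-3

An ∞ − ∞ form. Rationalising with the conjugate, the difference becomes (-12t - 2) / (√(4*t^2 - 12*t - 2) + 2t).
For large t the denominator behaves like 2·2t, so the quotient tends to -12/4 = -3.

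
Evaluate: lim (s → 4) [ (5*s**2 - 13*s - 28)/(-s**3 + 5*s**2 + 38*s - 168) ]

9/10

At s = 4 both the top and bottom vanish — a removable singularity. Factoring out (s - 4) from each leaves (5*s + 7)/(-s^2 + s + 42), which at s = 4 equals 9/10.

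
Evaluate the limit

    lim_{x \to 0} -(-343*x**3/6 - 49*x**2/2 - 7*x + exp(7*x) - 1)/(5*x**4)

Direct substitution gives 0/0.
Apply L'Hôpital: lim (-343*x^2/2 - 49*x + 7*e^(7*x) - 7)/(-20*x^3), still 0/0.
Apply L'Hôpital: lim (-343*x + 49*e^(7*x) - 49)/(-60*x^2), still 0/0.
Apply L'Hôpital: lim (343*e^(7*x) - 343)/(-120*x), still 0/0.
After 4 applications of L'Hôpital's rule the quotient is (2401*e^(7*x))/(-120); substituting x = 0 gives -2401/120.

-2401/120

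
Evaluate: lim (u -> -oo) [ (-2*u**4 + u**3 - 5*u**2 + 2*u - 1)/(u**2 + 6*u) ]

The numerator has higher degree (4 > 2); the quotient behaves like (-2/(1))·u^2 for large |u|.
As u → −∞ this diverges to -∞.

-∞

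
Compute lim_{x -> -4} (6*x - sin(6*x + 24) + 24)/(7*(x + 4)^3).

Direct substitution gives 0/0.
Apply L'Hôpital: lim (6 - 6*cos(6*x + 24))/(21*(x + 4)^2), still 0/0.
Apply L'Hôpital: lim (36*sin(6*x + 24))/(42*x + 168), still 0/0.
After 3 applications of L'Hôpital's rule the quotient is (216*cos(6*x + 24))/(42); substituting x = -4 gives 36/7.

36/7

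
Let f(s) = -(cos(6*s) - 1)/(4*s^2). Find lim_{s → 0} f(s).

Direct substitution gives 0/0.
Apply L'Hôpital: lim (-6*sin(6*s))/(-8*s), still 0/0.
After 2 applications of L'Hôpital's rule the quotient is (-36*cos(6*s))/(-8); substituting s = 0 gives 9/2.

9/2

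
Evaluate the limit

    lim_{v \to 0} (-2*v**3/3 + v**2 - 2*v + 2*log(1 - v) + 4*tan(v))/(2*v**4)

Substitution gives 0/0 (the numerator vanishes to order 4).
Expand each term to order v^4: the coefficient of v^4 in 2·ln(1 - v) is -1/2 and in 4·tan(v) is 0.
Lower-order terms cancel with the polynomial part, so the numerator is (-1/2)·v^4 + o(v^4), and the limit is (-1/2)/(2) = -1/4.

-1/4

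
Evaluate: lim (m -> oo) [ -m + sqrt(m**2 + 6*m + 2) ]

3

This has the form ∞ − ∞. Multiply and divide by the conjugate √(m^2 + 6*m + 2) + m.
That gives (6m + 2) / (√(m^2 + 6*m + 2) + m).
Divide numerator and denominator by m: the limit is 6/(2·1) = 3.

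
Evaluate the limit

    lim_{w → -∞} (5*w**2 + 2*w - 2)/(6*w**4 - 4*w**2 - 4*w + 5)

0

The denominator has degree 4 and the numerator degree 2. Dividing numerator and denominator by w^4 sends every term to 0 except the leading denominator term, so the limit is 0.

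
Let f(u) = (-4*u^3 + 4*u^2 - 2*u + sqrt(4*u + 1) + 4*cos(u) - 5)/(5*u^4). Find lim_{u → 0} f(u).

-59/30

Substitution gives 0/0; apply L'Hôpital's rule 4 times.
After differentiating numerator and denominator 4 times the quotient is (4*cos(u) - 240/(4*u + 1)^(7/2))/(120); at u = 0 this is -59/30.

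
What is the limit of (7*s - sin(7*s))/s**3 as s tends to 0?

Direct substitution gives 0/0.
Apply L'Hôpital: lim (7 - 7*cos(7*s))/(3*s^2), still 0/0.
Apply L'Hôpital: lim (49*sin(7*s))/(6*s), still 0/0.
After 3 applications of L'Hôpital's rule the quotient is (343*cos(7*s))/(6); substituting s = 0 gives 343/6.

343/6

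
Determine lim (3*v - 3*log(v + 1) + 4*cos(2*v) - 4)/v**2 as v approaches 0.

Substitution gives 0/0 (the numerator vanishes to order 2).
Expand each term to order v^2: the coefficient of v^2 in -3·ln(1 + v) is 3/2 and in 4·cos(2v) is -8.
Lower-order terms cancel with the polynomial part, so the numerator is (-13/2)·v^2 + o(v^2), and the limit is (-13/2)/(1) = -13/2.

-13/2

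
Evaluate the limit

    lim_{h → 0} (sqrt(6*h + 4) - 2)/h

A 0/0 form; rationalise with √(4 + 6h) + √4. This collapses the numerator to 6h, leaving 6/(√(4 + 6h) + √4) → 6/(2√4) = 3/2.

3/2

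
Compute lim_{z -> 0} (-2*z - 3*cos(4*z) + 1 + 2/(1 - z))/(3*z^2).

26/3

Substitution gives 0/0 (the numerator vanishes to order 2).
Expand each term to order z^2: the coefficient of z^2 in -3·cos(4z) is 24 and in 2·1/(1 - z) is 2.
Lower-order terms cancel with the polynomial part, so the numerator is (26)·z^2 + o(z^2), and the limit is (26)/(3) = 26/3.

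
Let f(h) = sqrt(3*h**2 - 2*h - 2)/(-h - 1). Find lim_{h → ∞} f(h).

-√(3)

For large |h|, √(3*h^2 - 2*h - 2) ≈ √3·|h| and the denominator ≈ -h.
Since h → +∞, |h| = h, giving √3/(-1) = -√(3).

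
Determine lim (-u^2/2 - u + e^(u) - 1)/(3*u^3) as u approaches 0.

Direct substitution gives 0/0.
Apply L'Hôpital: lim (-u + e^(u) - 1)/(9*u^2), still 0/0.
Apply L'Hôpital: lim (e^(u) - 1)/(18*u), still 0/0.
After 3 applications of L'Hôpital's rule the quotient is (e^(u))/(18); substituting u = 0 gives 1/18.

1/18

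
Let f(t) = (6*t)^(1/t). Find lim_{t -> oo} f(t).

1

Base → ∞ and exponent → 0: an ∞^0 form.
Take logs: (1/t)·ln(6·t^1) = (ln 6 + 1·ln t)/t → 0.
So the limit is e^0 = 1.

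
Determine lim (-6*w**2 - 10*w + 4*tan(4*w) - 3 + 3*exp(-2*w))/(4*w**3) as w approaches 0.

61/3

Substitution gives 0/0 (the numerator vanishes to order 3).
Expand each term to order w^3: the coefficient of w^3 in 4·tan(4w) is 256/3 and in 3·e^(-2w) is -4.
Lower-order terms cancel with the polynomial part, so the numerator is (244/3)·w^3 + o(w^3), and the limit is (244/3)/(4) = 61/3.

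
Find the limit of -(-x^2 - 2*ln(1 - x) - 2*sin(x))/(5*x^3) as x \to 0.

Substitution gives 0/0 (the numerator vanishes to order 3).
Expand each term to order x^3: the coefficient of x^3 in -2·sin(x) is 1/3 and in -2·ln(1 - x) is 2/3.
Lower-order terms cancel with the polynomial part, so the numerator is (1)·x^3 + o(x^3), and the limit is (1)/(-5) = -1/5.

-1/5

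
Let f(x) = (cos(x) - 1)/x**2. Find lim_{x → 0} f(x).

-1/2

Direct substitution gives 0/0.
Apply L'Hôpital: lim (-sin(x))/(2*x), still 0/0.
After 2 applications of L'Hôpital's rule the quotient is (-cos(x))/(2); substituting x = 0 gives -1/2.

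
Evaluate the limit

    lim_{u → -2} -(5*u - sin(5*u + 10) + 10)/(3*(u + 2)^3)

-125/18

Direct substitution gives 0/0.
Apply L'Hôpital: lim (5 - 5*cos(5*u + 10))/(-9*(u + 2)^2), still 0/0.
Apply L'Hôpital: lim (25*sin(5*u + 10))/(-18*u - 36), still 0/0.
After 3 applications of L'Hôpital's rule the quotient is (125*cos(5*u + 10))/(-18); substituting u = -2 gives -125/18.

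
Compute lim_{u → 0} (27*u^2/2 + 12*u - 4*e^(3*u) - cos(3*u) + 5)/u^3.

Substitution gives 0/0; apply L'Hôpital's rule 3 times.
After differentiating numerator and denominator 3 times the quotient is (-108*e^(3*u) - 27*sin(3*u))/(6); at u = 0 this is -18.

-18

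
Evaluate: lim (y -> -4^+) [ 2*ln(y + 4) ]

As y → -4⁺, y + 4 → 0⁺ and ln(y + 4) → −∞.
Multiplying by 2 gives -∞.

-∞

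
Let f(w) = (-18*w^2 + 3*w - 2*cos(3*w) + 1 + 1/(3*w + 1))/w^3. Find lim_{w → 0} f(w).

Substitution gives 0/0 (the numerator vanishes to order 3).
Expand each term to order w^3: the coefficient of w^3 in -2·cos(3w) is 0 and in 1/(1 + 3w) is -27.
Lower-order terms cancel with the polynomial part, so the numerator is (-27)·w^3 + o(w^3), and the limit is (-27)/(1) = -27.

-27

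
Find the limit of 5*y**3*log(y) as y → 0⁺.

This is a 0·(−∞) form. Rewrite as 5·ln(y) / y^(−3) and apply L'Hôpital:
the derivative quotient is 5·(1/y) / (−3·y^(−4)) = (-5/3)·y^3 → 0.

0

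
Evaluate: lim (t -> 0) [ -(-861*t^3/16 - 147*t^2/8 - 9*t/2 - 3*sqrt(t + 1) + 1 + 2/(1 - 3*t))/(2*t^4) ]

-20751/256

Substitution gives 0/0; apply L'Hôpital's rule 4 times.
After differentiating numerator and denominator 4 times the quotient is (-3888/(3*t - 1)^5 + 45/(16*(t + 1)^(7/2)))/(-48); at t = 0 this is -20751/256.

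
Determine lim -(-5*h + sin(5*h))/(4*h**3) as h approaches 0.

125/24

Direct substitution gives 0/0.
Apply L'Hôpital: lim (5*cos(5*h) - 5)/(-12*h^2), still 0/0.
Apply L'Hôpital: lim (-25*sin(5*h))/(-24*h), still 0/0.
After 3 applications of L'Hôpital's rule the quotient is (-125*cos(5*h))/(-24); substituting h = 0 gives 125/24.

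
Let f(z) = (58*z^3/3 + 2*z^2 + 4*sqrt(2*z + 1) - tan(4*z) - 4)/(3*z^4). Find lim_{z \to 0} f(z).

Substitution gives 0/0 (the numerator vanishes to order 4).
Expand each term to order z^4: the coefficient of z^4 in 4·√(1 + 2z) is -5/2 and in −tan(4z) is 0.
Lower-order terms cancel with the polynomial part, so the numerator is (-5/2)·z^4 + o(z^4), and the limit is (-5/2)/(3) = -5/6.

-5/6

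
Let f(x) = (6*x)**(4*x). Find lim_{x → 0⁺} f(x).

1

Base → 0⁺ and exponent → 0⁺: a 0^0 form.
Take logs: 4x·ln(6x). This is 0·(−∞); rewriting as ln(6x)/(1/(4x)) and applying L'Hôpital gives 0.
Hence the limit is e^0 = 1.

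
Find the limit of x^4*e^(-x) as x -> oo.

0

Write as x^4/e^{1x}, an ∞/∞ form.
Exponential growth dominates any polynomial, so repeated L'Hôpital (or the standard result) gives 0.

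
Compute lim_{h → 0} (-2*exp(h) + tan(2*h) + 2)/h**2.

Substitution gives 0/0 (the numerator vanishes to order 2).
Expand each term to order h^2: the coefficient of h^2 in tan(2h) is 0 and in -2·e^(h) is -1.
Lower-order terms cancel with the polynomial part, so the numerator is (-1)·h^2 + o(h^2), and the limit is (-1)/(1) = -1.

-1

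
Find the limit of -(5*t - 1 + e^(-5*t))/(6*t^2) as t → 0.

Direct substitution gives 0/0.
Apply L'Hôpital: lim (5 - 5*e^(-5*t))/(-12*t), still 0/0.
After 2 applications of L'Hôpital's rule the quotient is (25*e^(-5*t))/(-12); substituting t = 0 gives -25/12.

-25/12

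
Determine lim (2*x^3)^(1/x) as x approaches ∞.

1

Base → ∞ and exponent → 0: an ∞^0 form.
Take logs: (1/x)·ln(2·x^3) = (ln 2 + 3·ln x)/x → 0.
So the limit is e^0 = 1.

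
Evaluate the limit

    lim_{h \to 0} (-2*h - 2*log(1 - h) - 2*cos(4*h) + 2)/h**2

Substitution gives 0/0; apply L'Hôpital's rule 2 times.
After differentiating numerator and denominator 2 times the quotient is (32*cos(4*h) + 2/(h - 1)^2)/(2); at h = 0 this is 17.

17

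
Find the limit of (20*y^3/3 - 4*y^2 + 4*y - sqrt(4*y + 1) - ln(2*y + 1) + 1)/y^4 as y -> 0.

Substitution gives 0/0; apply L'Hôpital's rule 4 times.
After differentiating numerator and denominator 4 times the quotient is (240/(4*y + 1)^(7/2) + 96/(2*y + 1)^4)/(24); at y = 0 this is 14.

14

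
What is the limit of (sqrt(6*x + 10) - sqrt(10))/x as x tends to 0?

A 0/0 form; rationalise with √(10 + 6x) + √10. This collapses the numerator to 6x, leaving 6/(√(10 + 6x) + √10) → 6/(2√10) = 3*√(10)/10.

3*√(10)/10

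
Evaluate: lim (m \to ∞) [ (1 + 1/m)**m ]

e

Let L be the limit and take ln: ln L = lim (m)·ln(1 + 1/m) = lim (m)·(1/m + O(1/m²)) = 1.
Hence L = e^(1).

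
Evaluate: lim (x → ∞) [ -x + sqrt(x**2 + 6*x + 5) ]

3

An ∞ − ∞ form. Rationalising with the conjugate, the difference becomes (6x + 5) / (√(x^2 + 6*x + 5) + x).
For large x the denominator behaves like 2·x, so the quotient tends to 6/2 = 3.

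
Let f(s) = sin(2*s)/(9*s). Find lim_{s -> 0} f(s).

2/9

Substitution gives 0/0.
Write it as (2/9)·sin(2s)/(2s); since sin(u)/u → 1, the limit is 2/9.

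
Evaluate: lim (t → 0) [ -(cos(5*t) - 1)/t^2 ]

25/2

Direct substitution gives 0/0.
Apply L'Hôpital: lim (-5*sin(5*t))/(-2*t), still 0/0.
After 2 applications of L'Hôpital's rule the quotient is (-25*cos(5*t))/(-2); substituting t = 0 gives 25/2.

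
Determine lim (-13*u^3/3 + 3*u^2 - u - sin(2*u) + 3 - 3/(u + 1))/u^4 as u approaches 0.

Substitution gives 0/0 (the numerator vanishes to order 4).
Expand each term to order u^4: the coefficient of u^4 in -3·1/(1 + u) is -3 and in −sin(2u) is 0.
Lower-order terms cancel with the polynomial part, so the numerator is (-3)·u^4 + o(u^4), and the limit is (-3)/(1) = -3.

-3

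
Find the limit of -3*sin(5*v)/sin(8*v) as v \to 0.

Substitution gives 0/0.
Divide numerator and denominator by v: sin(5v)/v → 5 and sin(8v)/v → 8, so the limit is -3·5/8 = -15/8.

-15/8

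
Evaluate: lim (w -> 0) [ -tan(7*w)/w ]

-7

Substitution gives 0/0.
Since tan(u)/u → 1 as u → 0, tan(7w)/(7w) → 1 and the limit is 7/(-1) = -7.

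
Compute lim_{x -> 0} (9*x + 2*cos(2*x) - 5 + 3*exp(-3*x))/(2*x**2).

19/4

Substitution gives 0/0 (the numerator vanishes to order 2).
Expand each term to order x^2: the coefficient of x^2 in 3·e^(-3x) is 27/2 and in 2·cos(2x) is -4.
Lower-order terms cancel with the polynomial part, so the numerator is (19/2)·x^2 + o(x^2), and the limit is (19/2)/(2) = 19/4.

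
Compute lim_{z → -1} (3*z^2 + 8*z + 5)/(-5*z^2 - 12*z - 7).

-1

Since z = -1 makes numerator and denominator zero, (z + 1) divides both.
Cancelling it gives (3*z + 5)/(-5*z - 7); now plug in z = -1 to get -1.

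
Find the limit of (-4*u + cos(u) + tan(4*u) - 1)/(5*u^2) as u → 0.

-1/10

Substitution gives 0/0; apply L'Hôpital's rule 2 times.
After differentiating numerator and denominator 2 times the quotient is (-cos(u) + 32*tan(4*u)/cos(4*u)^2)/(10); at u = 0 this is -1/10.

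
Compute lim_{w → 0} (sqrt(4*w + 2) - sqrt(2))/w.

Substitution gives 0/0. Multiply numerator and denominator by the conjugate √(2 + 4w) + √2.
The numerator becomes (2 + 4w) − 2 = 4w, so the expression simplifies to 4/(√(2 + 4w) + √2).
Letting w → 0 gives 4/(2√2) = √(2).

√(2)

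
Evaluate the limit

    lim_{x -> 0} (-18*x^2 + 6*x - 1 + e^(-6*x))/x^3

Direct substitution gives 0/0.
Apply L'Hôpital: lim (-36*x + 6 - 6*e^(-6*x))/(3*x^2), still 0/0.
Apply L'Hôpital: lim (-36 + 36*e^(-6*x))/(6*x), still 0/0.
After 3 applications of L'Hôpital's rule the quotient is (-216*e^(-6*x))/(6); substituting x = 0 gives -36.

-36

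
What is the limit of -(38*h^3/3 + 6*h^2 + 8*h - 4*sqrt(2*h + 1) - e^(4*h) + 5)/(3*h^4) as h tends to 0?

49/18

Substitution gives 0/0 (the numerator vanishes to order 4).
Expand each term to order h^4: the coefficient of h^4 in -4·√(1 + 2h) is 5/2 and in −e^(4h) is -32/3.
Lower-order terms cancel with the polynomial part, so the numerator is (-49/6)·h^4 + o(h^4), and the limit is (-49/6)/(-3) = 49/18.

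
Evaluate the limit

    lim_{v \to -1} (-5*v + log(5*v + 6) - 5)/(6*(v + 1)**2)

-25/12

Direct substitution gives 0/0.
Apply L'Hôpital: lim (-5 + 5/(5*v + 6))/(12*v + 12), still 0/0.
After 2 applications of L'Hôpital's rule the quotient is (-25/(5*v + 6)^2)/(12); substituting v = -1 gives -25/12.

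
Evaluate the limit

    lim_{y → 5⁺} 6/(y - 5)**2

As y → 5⁺, (y - 5) → 0⁺, so (y - 5)^2 → 0⁺ and 6/(y - 5)^2 → ∞.

∞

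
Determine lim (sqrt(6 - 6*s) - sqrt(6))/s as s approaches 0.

-√(6)/2

Substitution gives 0/0. Multiply numerator and denominator by the conjugate √(6 - 6s) + √6.
The numerator becomes (6 - 6s) − 6 = -6s, so the expression simplifies to -6/(√(6 - 6s) + √6).
Letting s → 0 gives -6/(2√6) = -√(6)/2.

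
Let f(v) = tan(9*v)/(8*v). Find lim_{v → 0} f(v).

Substitution gives 0/0.
Since tan(u)/u → 1 as u → 0, tan(9v)/(9v) → 1 and the limit is 9/8.

9/8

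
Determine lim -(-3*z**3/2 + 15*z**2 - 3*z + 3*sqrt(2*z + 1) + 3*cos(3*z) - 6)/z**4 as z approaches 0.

-33/4

Substitution gives 0/0 (the numerator vanishes to order 4).
Expand each term to order z^4: the coefficient of z^4 in 3·cos(3z) is 81/8 and in 3·√(1 + 2z) is -15/8.
Lower-order terms cancel with the polynomial part, so the numerator is (33/4)·z^4 + o(z^4), and the limit is (33/4)/(-1) = -33/4.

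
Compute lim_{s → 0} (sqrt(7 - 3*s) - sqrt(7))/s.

-3*√(7)/14

Substitution gives 0/0. Multiply numerator and denominator by the conjugate √(7 - 3s) + √7.
The numerator becomes (7 - 3s) − 7 = -3s, so the expression simplifies to -3/(√(7 - 3s) + √7).
Letting s → 0 gives -3/(2√7) = -3*√(7)/14.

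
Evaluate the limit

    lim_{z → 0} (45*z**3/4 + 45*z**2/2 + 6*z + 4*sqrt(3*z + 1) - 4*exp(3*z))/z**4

Substitution gives 0/0 (the numerator vanishes to order 4).
Expand each term to order z^4: the coefficient of z^4 in 4·√(1 + 3z) is -405/32 and in -4·e^(3z) is -27/2.
Lower-order terms cancel with the polynomial part, so the numerator is (-837/32)·z^4 + o(z^4), and the limit is (-837/32)/(1) = -837/32.

-837/32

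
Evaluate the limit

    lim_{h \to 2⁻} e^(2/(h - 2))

0

As h → 2⁻, 2/(h - 2) → −∞, so e^(2/(h - 2)) → 0.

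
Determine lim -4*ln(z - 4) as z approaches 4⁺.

As z → 4⁺, z - 4 → 0⁺ and ln(z - 4) → −∞.
Multiplying by -4 gives ∞.

∞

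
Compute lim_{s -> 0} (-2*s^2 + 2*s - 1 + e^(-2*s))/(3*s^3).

-4/9

Direct substitution gives 0/0.
Apply L'Hôpital: lim (-4*s + 2 - 2*e^(-2*s))/(9*s^2), still 0/0.
Apply L'Hôpital: lim (-4 + 4*e^(-2*s))/(18*s), still 0/0.
After 3 applications of L'Hôpital's rule the quotient is (-8*e^(-2*s))/(18); substituting s = 0 gives -4/9.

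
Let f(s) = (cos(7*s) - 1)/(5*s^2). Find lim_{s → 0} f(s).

-49/10

Direct substitution gives 0/0.
Apply L'Hôpital: lim (-7*sin(7*s))/(10*s), still 0/0.
After 2 applications of L'Hôpital's rule the quotient is (-49*cos(7*s))/(10); substituting s = 0 gives -49/10.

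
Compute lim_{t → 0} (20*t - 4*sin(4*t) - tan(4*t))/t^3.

64/3

Substitution gives 0/0 (the numerator vanishes to order 3).
Expand each term to order t^3: the coefficient of t^3 in -4·sin(4t) is 128/3 and in −tan(4t) is -64/3.
Lower-order terms cancel with the polynomial part, so the numerator is (64/3)·t^3 + o(t^3), and the limit is (64/3)/(1) = 64/3.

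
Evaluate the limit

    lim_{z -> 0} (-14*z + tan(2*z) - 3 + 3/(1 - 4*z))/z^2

Substitution gives 0/0 (the numerator vanishes to order 2).
Expand each term to order z^2: the coefficient of z^2 in 3·1/(1 - 4z) is 48 and in tan(2z) is 0.
Lower-order terms cancel with the polynomial part, so the numerator is (48)·z^2 + o(z^2), and the limit is (48)/(1) = 48.

48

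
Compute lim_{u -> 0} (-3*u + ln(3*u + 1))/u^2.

Direct substitution gives 0/0.
Apply L'Hôpital: lim (-3 + 3/(3*u + 1))/(2*u), still 0/0.
After 2 applications of L'Hôpital's rule the quotient is (-9/(3*u + 1)^2)/(2); substituting u = 0 gives -9/2.

-9/2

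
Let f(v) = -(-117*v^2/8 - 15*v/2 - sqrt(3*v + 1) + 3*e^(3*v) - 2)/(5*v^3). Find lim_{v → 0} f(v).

Substitution gives 0/0; apply L'Hôpital's rule 3 times.
After differentiating numerator and denominator 3 times the quotient is (81*e^(3*v) - 81/(8*(3*v + 1)^(5/2)))/(-30); at v = 0 this is -189/80.

-189/80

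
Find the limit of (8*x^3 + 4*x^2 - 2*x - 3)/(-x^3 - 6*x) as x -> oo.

-8

Numerator and denominator both have degree 3.
Dividing every term by x^3, all lower-order terms vanish and the limit is the ratio of leading coefficients, 8/(-1) = -8.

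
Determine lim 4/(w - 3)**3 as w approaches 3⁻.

-∞

As w → 3⁻, (w - 3) → 0⁻, so (w - 3)^3 → 0⁻ and 4/(w - 3)^3 → -∞.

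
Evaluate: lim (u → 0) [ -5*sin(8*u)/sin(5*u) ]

-8

Substitution gives 0/0.
Divide numerator and denominator by u: sin(8u)/u → 8 and sin(5u)/u → 5, so the limit is -5·8/5 = -8.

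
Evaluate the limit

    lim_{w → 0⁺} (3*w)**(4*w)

Base → 0⁺ and exponent → 0⁺: a 0^0 form.
Take logs: 4w·ln(3w). This is 0·(−∞); rewriting as ln(3w)/(1/(4w)) and applying L'Hôpital gives 0.
Hence the limit is e^0 = 1.

1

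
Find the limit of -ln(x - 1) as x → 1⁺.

As x → 1⁺, x - 1 → 0⁺ and ln(x - 1) → −∞.
Multiplying by -1 gives ∞.

∞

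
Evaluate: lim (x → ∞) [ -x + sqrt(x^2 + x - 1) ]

1/2

An ∞ − ∞ form. Rationalising with the conjugate, the difference becomes (x - 1) / (√(x^2 + x - 1) + x).
For large x the denominator behaves like 2·x, so the quotient tends to 1/2 = 1/2.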